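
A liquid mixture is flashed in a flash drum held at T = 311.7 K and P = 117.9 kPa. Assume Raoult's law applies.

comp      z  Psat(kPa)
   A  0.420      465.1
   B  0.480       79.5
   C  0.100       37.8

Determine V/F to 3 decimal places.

V/F = 0.813

Raoult's law: Kᵢ = Pᵢˢᵃᵗ/P = Pᵢˢᵃᵗ/117.9.
  K_A = 465.1/117.9 = 3.94487, K_B = 79.5/117.9 = 0.67430, K_C = 37.8/117.9 = 0.32061
Rachford–Rice: g(V/F) = Σ zᵢ(Kᵢ−1)/(1+V/F(Kᵢ−1)) = 0.
Feasibility: ΣzᵢKᵢ = 2.013, Σzᵢ/Kᵢ = 1.130 — both > 1, two phases present.
Newton–Raphson from V/F = 0.5:
  V/F = 0.500: g = 0.2106, g' = -0.774 → V/F = 0.772
  V/F = 0.772: g = 0.0261, g' = -0.635 → V/F = 0.813
Converged at V/F = 0.813.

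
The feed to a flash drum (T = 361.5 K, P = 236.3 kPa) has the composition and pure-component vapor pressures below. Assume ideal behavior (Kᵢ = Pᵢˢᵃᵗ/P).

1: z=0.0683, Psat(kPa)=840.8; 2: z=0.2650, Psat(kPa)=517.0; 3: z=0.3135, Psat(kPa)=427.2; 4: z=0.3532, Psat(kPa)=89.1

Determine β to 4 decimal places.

Raoult's law: Kᵢ = Pᵢˢᵃᵗ/P = Pᵢˢᵃᵗ/236.3.
  K_1 = 840.8/236.3 = 3.558189, K_2 = 517.0/236.3 = 2.187897, K_3 = 427.2/236.3 = 1.807871, K_4 = 89.1/236.3 = 0.377063
Material balance + equilibrium reduce to Σ zᵢ(Kᵢ−1)/(1+β(Kᵢ−1)) = 0.
Check two-phase: ΣzᵢKᵢ = 1.5228 > 1 and Σzᵢ/Kᵢ = 1.2504 > 1, so g(0) = 0.5228 > 0 and g(1) = -0.2504 < 0.
Newton–Raphson from β = 0.31:
  β = 0.3100: g = 0.25738, g' = -0.6801 → β = 0.6884
  β = 0.6884: g = 0.01399, g' = -0.6764 → β = 0.7091
  β = 0.7091: g = -0.00013, g' = -0.6891 → β = 0.7089
Converged at β = 0.7089.

β = 0.7089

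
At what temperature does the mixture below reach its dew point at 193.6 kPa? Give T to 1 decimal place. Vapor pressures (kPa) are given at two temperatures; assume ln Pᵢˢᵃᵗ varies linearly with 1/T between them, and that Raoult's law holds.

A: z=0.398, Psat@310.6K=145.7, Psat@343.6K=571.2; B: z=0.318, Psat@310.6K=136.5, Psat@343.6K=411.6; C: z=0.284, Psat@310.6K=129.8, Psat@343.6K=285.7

Dew-point temperature: Σzᵢ·P/Pᵢˢᵃᵗ(T) = 1. Interpolate ln Pᵢˢᵃᵗ = aᵢ + bᵢ/T.
  T = 310.6 K: ΣzᵢP/Pᵢˢᵃᵗ = 1.4035
  T = 343.6 K: ΣzᵢP/Pᵢˢᵃᵗ = 0.4769
  T = 327.1 K: ΣzᵢP/Pᵢˢᵃᵗ = 0.7905
  T = 318.9 K: ΣzᵢP/Pᵢˢᵃᵗ = 1.0417
  T = 323.0 K: ΣzᵢP/Pᵢˢᵃᵗ = 0.9055
  T = 320.9 K: ΣzᵢP/Pᵢˢᵃᵗ = 0.9723
Interpolating between 318.9 K and 320.9 K gives T ≈ 320.1 K.

T = 320.1 K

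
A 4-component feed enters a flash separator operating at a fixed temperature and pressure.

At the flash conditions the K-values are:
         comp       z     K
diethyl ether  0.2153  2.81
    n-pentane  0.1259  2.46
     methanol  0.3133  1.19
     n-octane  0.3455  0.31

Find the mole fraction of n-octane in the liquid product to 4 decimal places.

Newton iteration, ψ⁰ = 0.52:
  ψ = 0.5200: g = -0.01238, g' = -0.6834 → ψ = 0.5019
  ψ = 0.5019: g = -0.00006, g' = -0.6774 → ψ = 0.5018
Converged at ψ = 0.5018.
Compositions from xᵢ = zᵢ/(1+ψ(Kᵢ−1)), yᵢ = Kᵢxᵢ:
  diethyl ether: x = 0.1128, y = 0.3170
  n-pentane: x = 0.0727, y = 0.1788
  methanol: x = 0.2860, y = 0.3404
  n-octane: x = 0.5285, y = 0.1638

x_n-octane = 0.5285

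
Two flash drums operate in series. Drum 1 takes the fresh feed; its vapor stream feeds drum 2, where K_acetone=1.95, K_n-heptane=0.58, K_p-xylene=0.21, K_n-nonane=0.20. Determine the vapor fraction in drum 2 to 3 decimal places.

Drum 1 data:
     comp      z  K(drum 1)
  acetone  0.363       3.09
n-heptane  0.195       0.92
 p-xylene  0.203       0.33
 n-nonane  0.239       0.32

V/F (drum 2) = 0.567

Drum 1:
Let ψ₁ = V/F and solve Σ zᵢ(Kᵢ−1)/(1+ψ₁(Kᵢ−1)) = 0.
Check two-phase: ΣzᵢKᵢ = 1.445 > 1 and Σzᵢ/Kᵢ = 1.691 > 1, so g(0) = 0.445 > 0 and g(1) = -0.691 < 0.
Newton–Raphson from ψ₁ = 0.5:
  ψ₁ = 0.500: g = -0.0960, g' = -0.840 → ψ₁ = 0.386
Converged at ψ₁ = 0.386.
Drum-1 compositions:
  acetone: x = 0.201, y = 0.621
  n-heptane: x = 0.201, y = 0.185
  p-xylene: x = 0.274, y = 0.090
  n-nonane: x = 0.324, y = 0.104
Drum-2 feed = drum-1 vapor: z₂ = (0.6208, 0.1851, 0.0904, 0.1037).
Drum 2:
Let ψ₂ = V/F and solve Σ zᵢ(Kᵢ−1)/(1+ψ₂(Kᵢ−1)) = 0.
Feasibility: ΣzᵢKᵢ = 1.358, Σzᵢ/Kᵢ = 1.586 — both > 1, two phases present.
Newton–Raphson from ψ₂ = 0.5:
  ψ₂ = 0.500: g = 0.0452, g' = -0.648 → ψ₂ = 0.570
  ψ₂ = 0.570: g = -0.0018, g' = -0.703 → ψ₂ = 0.567
Converged at ψ₂ = 0.567.
  acetone: x = 0.403, y = 0.787
  n-heptane: x = 0.243, y = 0.141
  p-xylene: x = 0.164, y = 0.034
  n-nonane: x = 0.190, y = 0.038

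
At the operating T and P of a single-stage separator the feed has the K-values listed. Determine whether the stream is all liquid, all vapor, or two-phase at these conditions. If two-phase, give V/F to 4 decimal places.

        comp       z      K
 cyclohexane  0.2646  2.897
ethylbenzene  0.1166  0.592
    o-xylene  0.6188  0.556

ΣzᵢKᵢ = 1.1796; Σzᵢ/Kᵢ = 1.4012.
Both exceed 1, so a two-phase solution exists.
Newton–Raphson from ψ = 0.5:
  ψ = 0.5000: g = -0.15530, g' = -0.4830 → ψ = 0.1784
  ψ = 0.1784: g = 0.02531, g' = -0.6979 → ψ = 0.2147
  ψ = 0.2147: g = 0.00084, g' = -0.6532 → ψ = 0.2160
Converged at ψ = 0.2160.

two-phase, V/F = 0.2160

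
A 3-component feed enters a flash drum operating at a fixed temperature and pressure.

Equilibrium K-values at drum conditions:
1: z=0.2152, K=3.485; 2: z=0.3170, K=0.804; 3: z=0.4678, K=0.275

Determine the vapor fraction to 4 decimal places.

ψ = 0.0994

Rachford–Rice: g(ψ) = Σ zᵢ(Kᵢ−1)/(1+ψ(Kᵢ−1)) = 0.
g(0) = ΣzᵢKᵢ − 1 = 0.1335 and g(1) = 1 − Σzᵢ/Kᵢ = -1.1571, so a root lies in (0, 1).
Iterate (Newton) starting at ψ = 0.5:
  ψ = 0.5000: g = -0.36242, g' = -0.8843 → ψ = 0.0901
  ψ = 0.0901: g = 0.01078, g' = -1.1811 → ψ = 0.0993
  ψ = 0.0993: g = 0.00013, g' = -1.1532 → ψ = 0.0994
Converged at ψ = 0.0994.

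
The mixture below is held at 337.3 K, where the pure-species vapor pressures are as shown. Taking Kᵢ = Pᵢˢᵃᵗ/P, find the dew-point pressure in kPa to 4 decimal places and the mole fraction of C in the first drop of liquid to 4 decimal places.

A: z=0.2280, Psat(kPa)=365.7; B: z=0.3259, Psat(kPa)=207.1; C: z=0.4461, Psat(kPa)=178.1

Pdew = 212.6813 kPa, x_C = 0.5327

At the dew point ψ → 1, so Σzᵢ/Kᵢ = 1 with Kᵢ = Pᵢˢᵃᵗ/P ⇒ 1/P = Σzᵢ/Pᵢˢᵃᵗ.
1/P = 0.2280/365.7 + 0.3259/207.1 + 0.4461/178.1 = 0.0047019 ⇒ P = 212.6813 kPa
xᵢ = zᵢP/Pᵢˢᵃᵗ ⇒ x_C = 0.4461·212.6813/178.1 = 0.5327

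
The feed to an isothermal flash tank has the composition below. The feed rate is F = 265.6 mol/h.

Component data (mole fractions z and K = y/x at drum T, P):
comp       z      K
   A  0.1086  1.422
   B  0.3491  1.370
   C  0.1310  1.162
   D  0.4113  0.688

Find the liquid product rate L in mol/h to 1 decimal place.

Rachford–Rice: g(β) = Σ zᵢ(Kᵢ−1)/(1+β(Kᵢ−1)) = 0.
g(0) = ΣzᵢKᵢ − 1 = 0.0679 and g(1) = 1 − Σzᵢ/Kᵢ = -0.0417, so a root lies in (0, 1).
Newton iteration, β⁰ = 0.5:
  β = 0.5000: g = 0.01443, g' = -0.1064 → β = 0.6357
  β = 0.6357: g = -0.00013, g' = -0.1085 → β = 0.6345
Converged at β = 0.6345.
Then V = β·F = 0.6345·265.6 = 168.5 mol/h and L = F − V = 97.1 mol/h.

L = 97.1 mol/h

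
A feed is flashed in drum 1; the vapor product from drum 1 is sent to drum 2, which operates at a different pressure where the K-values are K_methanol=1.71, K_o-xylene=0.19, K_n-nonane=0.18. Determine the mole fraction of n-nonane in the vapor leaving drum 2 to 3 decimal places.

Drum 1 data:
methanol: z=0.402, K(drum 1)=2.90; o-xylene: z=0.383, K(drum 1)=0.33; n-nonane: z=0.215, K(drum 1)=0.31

Drum 1:
Newton iteration, ψ₁⁰ = 0.5:
  ψ₁ = 0.500: g = -0.2207, g' = -1.009 → ψ₁ = 0.281
  ψ₁ = 0.281: g = -0.0025, g' = -1.035 → ψ₁ = 0.279
Converged at ψ₁ = 0.279.
Drum-1 compositions:
  methanol: x = 0.263, y = 0.762
  o-xylene: x = 0.471, y = 0.155
  n-nonane: x = 0.266, y = 0.083
Drum-2 feed = drum-1 vapor: z₂ = (0.7620, 0.1554, 0.0825).
Drum 2:
Let ψ₂ = V/F and solve Σ zᵢ(Kᵢ−1)/(1+ψ₂(Kᵢ−1)) = 0.
g(0) = ΣzᵢKᵢ − 1 = 0.347 and g(1) = 1 − Σzᵢ/Kᵢ = -0.722, so a root lies in (0, 1).
Iterate (Newton) starting at ψ₂ = 0.5:
  ψ₂ = 0.500: g = 0.0730, g' = -0.657 → ψ₂ = 0.611
  ψ₂ = 0.611: g = -0.0077, g' = -0.810 → ψ₂ = 0.602
Converged at ψ₂ = 0.602.
  methanol: x = 0.534, y = 0.913
  o-xylene: x = 0.303, y = 0.058
  n-nonane: x = 0.163, y = 0.029

y_n-nonane (drum 2) = 0.029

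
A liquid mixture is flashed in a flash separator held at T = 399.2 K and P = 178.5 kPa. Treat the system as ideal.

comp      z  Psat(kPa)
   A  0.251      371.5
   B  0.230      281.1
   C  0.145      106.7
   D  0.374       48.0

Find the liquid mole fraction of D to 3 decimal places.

x_D = 0.412

Raoult's law: Kᵢ = Pᵢˢᵃᵗ/P = Pᵢˢᵃᵗ/178.5.
  K_A = 371.5/178.5 = 2.08123, K_B = 281.1/178.5 = 1.57479, K_C = 106.7/178.5 = 0.59776, K_D = 48.0/178.5 = 0.26891
Rachford–Rice: g(ψ) = Σ zᵢ(Kᵢ−1)/(1+ψ(Kᵢ−1)) = 0.
g(0) = ΣzᵢKᵢ − 1 = 0.072 and g(1) = 1 − Σzᵢ/Kᵢ = -0.900, so a root lies in (0, 1).
Iterate (Newton) starting at ψ = 0.43:
  ψ = 0.430: g = -0.1781, g' = -0.645 → ψ = 0.154
  ψ = 0.154: g = -0.0162, g' = -0.560 → ψ = 0.125
Converged at ψ = 0.125.
Compositions from xᵢ = zᵢ/(1+ψ(Kᵢ−1)), yᵢ = Kᵢxᵢ:
  A: x = 0.221, y = 0.460
  B: x = 0.215, y = 0.338
  C: x = 0.153, y = 0.091
  D: x = 0.412, y = 0.111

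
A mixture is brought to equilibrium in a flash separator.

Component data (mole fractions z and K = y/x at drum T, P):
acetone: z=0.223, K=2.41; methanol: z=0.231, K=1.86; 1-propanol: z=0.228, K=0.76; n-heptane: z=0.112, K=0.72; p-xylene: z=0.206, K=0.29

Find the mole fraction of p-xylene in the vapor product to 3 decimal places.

y_p-xylene = 0.092

Rachford–Rice: g(ψ) = Σ zᵢ(Kᵢ−1)/(1+ψ(Kᵢ−1)) = 0.
Check two-phase: ΣzᵢKᵢ = 1.281 > 1 and Σzᵢ/Kᵢ = 1.383 > 1, so g(0) = 0.281 > 0 and g(1) = -0.383 < 0.
Newton iteration, ψ⁰ = 0.68:
  ψ = 0.680: g = -0.1010, g' = -0.604 → ψ = 0.513
  ψ = 0.513: g = -0.0086, g' = -0.517 → ψ = 0.496
Converged at ψ = 0.496.
Compositions from xᵢ = zᵢ/(1+ψ(Kᵢ−1)), yᵢ = Kᵢxᵢ:
  acetone: x = 0.131, y = 0.316
  methanol: x = 0.162, y = 0.301
  1-propanol: x = 0.259, y = 0.197
  n-heptane: x = 0.130, y = 0.094
  p-xylene: x = 0.318, y = 0.092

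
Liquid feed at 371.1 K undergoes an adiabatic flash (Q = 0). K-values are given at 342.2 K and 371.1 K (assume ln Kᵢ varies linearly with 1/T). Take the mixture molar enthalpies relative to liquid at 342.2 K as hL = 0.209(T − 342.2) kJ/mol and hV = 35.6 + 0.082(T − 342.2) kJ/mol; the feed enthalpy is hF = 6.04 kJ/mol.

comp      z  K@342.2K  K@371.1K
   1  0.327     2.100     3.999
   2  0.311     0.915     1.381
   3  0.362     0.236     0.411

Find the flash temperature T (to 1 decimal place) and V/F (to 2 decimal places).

Adiabatic flash: solve Rachford–Rice at each trial T, then check hF = ψ·hV(T) + (1−ψ)·hL(T).
  T = 342.2 K: K = (2.100, 0.915, 0.236), RR gives ψ = 0.096, H_out = 3.432 kJ/mol
  T = 371.1 K: K = (3.999, 1.381, 0.411), RR gives ψ = 0.767, H_out = 30.527 kJ/mol
  T = 356.6 K: K = (2.933, 1.133, 0.315), RR gives ψ = 0.476, H_out = 19.074 kJ/mol
  T = 349.4 K: K = (2.490, 1.020, 0.273), RR gives ψ = 0.310, H_out = 12.259 kJ/mol
  T = 345.8 K: K = (2.289, 0.967, 0.254), RR gives ψ = 0.212, H_out = 8.197 kJ/mol
  T = 344.0 K: K = (2.193, 0.941, 0.245), RR gives ψ = 0.157, H_out = 5.920 kJ/mol
Linear interpolation between T = 344.0 (H_out = 5.920) and T = 345.8 (H_out = 8.197) on hF = 6.04 gives T ≈ 344.1 K, at which ψ = 0.16.

T = 344.1 K, V/F = 0.16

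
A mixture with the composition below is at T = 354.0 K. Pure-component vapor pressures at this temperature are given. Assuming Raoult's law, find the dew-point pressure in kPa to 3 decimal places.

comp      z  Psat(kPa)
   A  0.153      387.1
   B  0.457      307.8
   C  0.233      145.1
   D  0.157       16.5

Pdew = 76.918 kPa

At the dew point ψ → 1, so Σzᵢ/Kᵢ = 1 with Kᵢ = Pᵢˢᵃᵗ/P ⇒ 1/P = Σzᵢ/Pᵢˢᵃᵗ.
1/P = 0.153/387.1 + 0.457/307.8 + 0.233/145.1 + 0.157/16.5 = 0.013001 ⇒ P = 76.918 kPa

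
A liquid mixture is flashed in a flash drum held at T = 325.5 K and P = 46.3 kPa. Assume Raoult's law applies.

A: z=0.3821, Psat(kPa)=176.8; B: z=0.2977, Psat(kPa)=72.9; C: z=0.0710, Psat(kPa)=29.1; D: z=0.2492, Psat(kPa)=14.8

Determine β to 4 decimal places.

β = 0.8412

Raoult's law: Kᵢ = Pᵢˢᵃᵗ/P = Pᵢˢᵃᵗ/46.3.
  K_A = 176.8/46.3 = 3.818575, K_B = 72.9/46.3 = 1.574514, K_C = 29.1/46.3 = 0.628510, K_D = 14.8/46.3 = 0.319654
Material balance + equilibrium reduce to Σ zᵢ(Kᵢ−1)/(1+β(Kᵢ−1)) = 0.
Check two-phase: ΣzᵢKᵢ = 2.0521 > 1 and Σzᵢ/Kᵢ = 1.1817 > 1, so g(0) = 1.0521 > 0 and g(1) = -0.1817 < 0.
Newton iteration, β⁰ = 0.36:
  β = 0.3600: g = 0.42130, g' = -1.0307 → β = 0.7688
  β = 0.7688: g = 0.06636, g' = -0.8762 → β = 0.8445
  β = 0.8445: g = -0.00316, g' = -0.9682 → β = 0.8412
Converged at β = 0.8412.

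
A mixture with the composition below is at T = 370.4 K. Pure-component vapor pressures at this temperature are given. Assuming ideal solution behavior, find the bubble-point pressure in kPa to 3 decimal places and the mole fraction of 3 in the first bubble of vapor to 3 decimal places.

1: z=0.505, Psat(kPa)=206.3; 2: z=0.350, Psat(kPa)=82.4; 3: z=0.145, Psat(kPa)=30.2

Pbub = 137.400 kPa, y_3 = 0.032

At the bubble point ψ → 0, so ΣzᵢKᵢ = 1 with Kᵢ = Pᵢˢᵃᵗ/P ⇒ P = ΣzᵢPᵢˢᵃᵗ.
P = 0.505·206.3 + 0.350·82.4 + 0.145·30.2 = 137.400 kPa
yᵢ = zᵢPᵢˢᵃᵗ/P ⇒ y_3 = 0.145·30.2/137.400 = 0.032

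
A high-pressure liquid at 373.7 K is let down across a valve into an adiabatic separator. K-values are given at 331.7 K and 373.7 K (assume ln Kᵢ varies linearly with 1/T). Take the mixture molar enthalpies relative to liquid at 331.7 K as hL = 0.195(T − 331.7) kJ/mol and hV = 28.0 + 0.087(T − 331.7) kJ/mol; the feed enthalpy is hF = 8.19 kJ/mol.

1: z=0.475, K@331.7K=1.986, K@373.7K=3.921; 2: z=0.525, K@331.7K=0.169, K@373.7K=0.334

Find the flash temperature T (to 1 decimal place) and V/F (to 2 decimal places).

Adiabatic flash: solve Rachford–Rice at each trial T, then check hF = ψ·hV(T) + (1−ψ)·hL(T).
  T = 331.7 K: K = (1.986, 0.169), RR gives ψ = 0.039, H_out = 1.096 kJ/mol
  T = 373.7 K: K = (3.921, 0.334), RR gives ψ = 0.533, H_out = 20.708 kJ/mol
  T = 352.7 K: K = (2.848, 0.242), RR gives ψ = 0.343, H_out = 12.918 kJ/mol
  T = 342.2 K: K = (2.391, 0.204), RR gives ψ = 0.219, H_out = 7.932 kJ/mol
  T = 347.4 K: K = (2.611, 0.222), RR gives ψ = 0.285, H_out = 10.553 kJ/mol
  T = 344.8 K: K = (2.499, 0.213), RR gives ψ = 0.253, H_out = 9.287 kJ/mol
  T = 343.5 K: K = (2.445, 0.208), RR gives ψ = 0.237, H_out = 8.622 kJ/mol
Linear interpolation between T = 342.2 (H_out = 7.932) and T = 343.5 (H_out = 8.622) on hF = 8.19 gives T ≈ 342.7 K, at which ψ = 0.23.

T = 342.7 K, V/F = 0.23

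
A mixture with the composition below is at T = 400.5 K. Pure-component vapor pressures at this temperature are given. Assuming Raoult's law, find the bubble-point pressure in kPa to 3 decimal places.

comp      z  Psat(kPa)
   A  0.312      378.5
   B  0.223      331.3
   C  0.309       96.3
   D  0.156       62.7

At the bubble point ψ → 0, so ΣzᵢKᵢ = 1 with Kᵢ = Pᵢˢᵃᵗ/P ⇒ P = ΣzᵢPᵢˢᵃᵗ.
P = 0.312·378.5 + 0.223·331.3 + 0.309·96.3 + 0.156·62.7 = 231.510 kPa

Pbub = 231.510 kPa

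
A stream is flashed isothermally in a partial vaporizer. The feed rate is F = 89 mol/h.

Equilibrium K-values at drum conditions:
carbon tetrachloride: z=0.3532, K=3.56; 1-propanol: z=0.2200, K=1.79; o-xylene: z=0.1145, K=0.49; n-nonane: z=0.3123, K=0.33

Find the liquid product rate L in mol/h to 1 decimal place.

Iterate (Newton) starting at ψ = 0.69:
  ψ = 0.6900: g = -0.03991, g' = -0.9158 → ψ = 0.6464
  ψ = 0.6464: g = -0.00058, g' = -0.8911 → ψ = 0.6458
Converged at ψ = 0.6458.
Then V = ψ·F = 0.6458·89 = 57.5 mol/h and L = F − V = 31.5 mol/h.

L = 31.5 mol/h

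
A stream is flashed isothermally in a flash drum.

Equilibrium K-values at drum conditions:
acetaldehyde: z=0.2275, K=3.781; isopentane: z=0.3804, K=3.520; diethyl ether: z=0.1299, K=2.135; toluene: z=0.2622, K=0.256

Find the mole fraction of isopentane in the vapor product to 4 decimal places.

y_isopentane = 0.4181

Material balance + equilibrium reduce to Σ zᵢ(Kᵢ−1)/(1+V/F(Kᵢ−1)) = 0.
g(0) = ΣzᵢKᵢ − 1 = 1.5436 and g(1) = 1 − Σzᵢ/Kᵢ = -0.2533, so a root lies in (0, 1).
Newton iteration, V/F⁰ = 0.5:
  V/F = 0.5000: g = 0.47225, g' = -1.2170 → V/F = 0.8881
  V/F = 0.8881: g = -0.02313, g' = -1.6789 → V/F = 0.8743
  V/F = 0.8743: g = -0.00045, g' = -1.6150 → V/F = 0.8740
Converged at V/F = 0.8740.
Compositions from xᵢ = zᵢ/(1+V/F(Kᵢ−1)), yᵢ = Kᵢxᵢ:
  acetaldehyde: x = 0.0663, y = 0.2507
  isopentane: x = 0.1188, y = 0.4181
  diethyl ether: x = 0.0652, y = 0.1392
  toluene: x = 0.7497, y = 0.1919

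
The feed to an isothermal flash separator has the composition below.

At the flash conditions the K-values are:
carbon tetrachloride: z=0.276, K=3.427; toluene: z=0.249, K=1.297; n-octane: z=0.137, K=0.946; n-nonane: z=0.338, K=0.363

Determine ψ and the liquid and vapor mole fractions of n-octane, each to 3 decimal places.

ψ = 0.568, x_n-octane = 0.141, y_n-octane = 0.134

Rachford–Rice: g(ψ) = Σ zᵢ(Kᵢ−1)/(1+ψ(Kᵢ−1)) = 0.
g(0) = ΣzᵢKᵢ − 1 = 0.521 and g(1) = 1 − Σzᵢ/Kᵢ = -0.348, so a root lies in (0, 1).
Iterate (Newton) starting at ψ = 0.64:
  ψ = 0.640: g = -0.0467, g' = -0.656 → ψ = 0.569
  ψ = 0.569: g = -0.0007, g' = -0.641 → ψ = 0.568
Converged at ψ = 0.568.
Compositions from xᵢ = zᵢ/(1+ψ(Kᵢ−1)), yᵢ = Kᵢxᵢ:
  carbon tetrachloride: x = 0.116, y = 0.398
  toluene: x = 0.213, y = 0.276
  n-octane: x = 0.141, y = 0.134
  n-nonane: x = 0.530, y = 0.192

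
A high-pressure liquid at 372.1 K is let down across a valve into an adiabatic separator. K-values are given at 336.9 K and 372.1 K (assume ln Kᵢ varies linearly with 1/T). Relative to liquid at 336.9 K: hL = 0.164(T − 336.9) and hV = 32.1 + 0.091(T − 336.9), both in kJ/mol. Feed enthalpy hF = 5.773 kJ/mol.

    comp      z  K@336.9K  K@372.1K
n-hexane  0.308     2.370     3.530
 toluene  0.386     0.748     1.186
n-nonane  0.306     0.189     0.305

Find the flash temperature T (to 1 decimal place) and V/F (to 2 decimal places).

T = 340.5 K, V/F = 0.16

Adiabatic flash: solve Rachford–Rice at each trial T, then check hF = ψ·hV(T) + (1−ψ)·hL(T).
  T = 336.9 K: K = (2.370, 0.748, 0.189), RR gives ψ = 0.102, H_out = 3.267 kJ/mol
  T = 372.1 K: K = (3.530, 1.186, 0.305), RR gives ψ = 0.612, H_out = 23.852 kJ/mol
  T = 354.5 K: K = (2.921, 0.953, 0.243), RR gives ψ = 0.378, H_out = 14.521 kJ/mol
  T = 345.7 K: K = (2.638, 0.847, 0.215), RR gives ψ = 0.247, H_out = 9.202 kJ/mol
  T = 341.3 K: K = (2.502, 0.796, 0.202), RR gives ψ = 0.176, H_out = 6.327 kJ/mol
  T = 339.1 K: K = (2.436, 0.772, 0.195), RR gives ψ = 0.140, H_out = 4.823 kJ/mol
Linear interpolation between T = 339.1 (H_out = 4.823) and T = 341.3 (H_out = 6.327) on hF = 5.773 gives T ≈ 340.5 K, at which ψ = 0.16.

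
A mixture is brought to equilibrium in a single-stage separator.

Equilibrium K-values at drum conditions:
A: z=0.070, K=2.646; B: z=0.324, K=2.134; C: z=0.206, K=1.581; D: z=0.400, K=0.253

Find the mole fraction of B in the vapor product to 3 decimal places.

Iterate (Newton) starting at β = 0.66:
  β = 0.660: g = -0.2375, g' = -1.085 → β = 0.441
  β = 0.441: g = -0.0386, g' = -0.789 → β = 0.392
  β = 0.392: g = -0.0007, g' = -0.762 → β = 0.391
Converged at β = 0.391.
Compositions from xᵢ = zᵢ/(1+β(Kᵢ−1)), yᵢ = Kᵢxᵢ:
  A: x = 0.043, y = 0.113
  B: x = 0.224, y = 0.479
  C: x = 0.168, y = 0.265
  D: x = 0.565, y = 0.143

y_B = 0.479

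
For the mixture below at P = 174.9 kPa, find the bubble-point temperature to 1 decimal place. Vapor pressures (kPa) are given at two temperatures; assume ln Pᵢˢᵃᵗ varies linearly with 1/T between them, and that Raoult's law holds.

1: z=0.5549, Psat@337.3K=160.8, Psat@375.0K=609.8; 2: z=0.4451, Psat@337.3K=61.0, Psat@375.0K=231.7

T = 348.0 K

Bubble-point temperature: ΣzᵢPᵢˢᵃᵗ(T) = P. Interpolate ln Pᵢˢᵃᵗ = aᵢ + bᵢ/T.
  T = 337.3 K: ΣzᵢPᵢˢᵃᵗ = 116.38 kPa
  T = 375.0 K: ΣzᵢPᵢˢᵃᵗ = 441.51 kPa
  T = 356.1 K: ΣzᵢPᵢˢᵃᵗ = 234.40 kPa
  T = 346.7 K: ΣzᵢPᵢˢᵃᵗ = 166.74 kPa
  T = 351.4 K: ΣzᵢPᵢˢᵃᵗ = 198.15 kPa
  T = 349.0 K: ΣzᵢPᵢˢᵃᵗ = 181.54 kPa
Interpolating between 346.7 K and 349.0 K gives T ≈ 348.0 K.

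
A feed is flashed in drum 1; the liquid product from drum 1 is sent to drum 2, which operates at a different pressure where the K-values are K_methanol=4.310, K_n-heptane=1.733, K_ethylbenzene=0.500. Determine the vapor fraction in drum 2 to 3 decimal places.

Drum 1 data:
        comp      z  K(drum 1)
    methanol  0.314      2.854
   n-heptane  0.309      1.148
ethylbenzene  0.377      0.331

Drum 1:
Let ψ₁ = V/F and solve Σ zᵢ(Kᵢ−1)/(1+ψ₁(Kᵢ−1)) = 0.
g(0) = ΣzᵢKᵢ − 1 = 0.376 and g(1) = 1 − Σzᵢ/Kᵢ = -0.518, so a root lies in (0, 1).
Iterate (Newton) starting at ψ₁ = 0.5:
  ψ₁ = 0.500: g = -0.0343, g' = -0.678 → ψ₁ = 0.449
Converged at ψ₁ = 0.449.
Drum-1 compositions:
  methanol: x = 0.171, y = 0.489
  n-heptane: x = 0.290, y = 0.333
  ethylbenzene: x = 0.539, y = 0.178
Drum-2 feed = drum-1 liquid: z₂ = (0.1713, 0.2897, 0.5389).
Drum 2:
Rachford–Rice: g(ψ₂) = Σ zᵢ(Kᵢ−1)/(1+ψ₂(Kᵢ−1)) = 0.
g(0) = ΣzᵢKᵢ − 1 = 0.510 and g(1) = 1 − Σzᵢ/Kᵢ = -0.285, so a root lies in (0, 1).
Iterate (Newton) starting at ψ₂ = 0.5:
  ψ₂ = 0.500: g = 0.0097, g' = -0.589 → ψ₂ = 0.517
Converged at ψ₂ = 0.517.
  methanol: x = 0.063, y = 0.272
  n-heptane: x = 0.210, y = 0.364
  ethylbenzene: x = 0.727, y = 0.363

V/F (drum 2) = 0.517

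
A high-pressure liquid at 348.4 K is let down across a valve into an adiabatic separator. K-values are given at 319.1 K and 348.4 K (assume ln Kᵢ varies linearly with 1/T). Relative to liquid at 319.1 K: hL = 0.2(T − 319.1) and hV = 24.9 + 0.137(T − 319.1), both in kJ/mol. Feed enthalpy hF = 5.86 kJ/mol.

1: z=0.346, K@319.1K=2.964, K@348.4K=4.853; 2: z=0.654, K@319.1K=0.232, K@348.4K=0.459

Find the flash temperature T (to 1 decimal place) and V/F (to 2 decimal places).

T = 325.1 K, V/F = 0.19

Adiabatic flash: solve Rachford–Rice at each trial T, then check hF = ψ·hV(T) + (1−ψ)·hL(T).
  T = 319.1 K: K = (2.964, 0.232), RR gives ψ = 0.118, H_out = 2.926 kJ/mol
  T = 348.4 K: K = (4.853, 0.459), RR gives ψ = 0.470, H_out = 16.691 kJ/mol
  T = 333.8 K: K = (3.837, 0.332), RR gives ψ = 0.287, H_out = 9.825 kJ/mol
  T = 326.5 K: K = (3.385, 0.279), RR gives ψ = 0.206, H_out = 6.503 kJ/mol
  T = 322.8 K: K = (3.170, 0.255), RR gives ψ = 0.163, H_out = 4.756 kJ/mol
  T = 324.6 K: K = (3.274, 0.266), RR gives ψ = 0.184, H_out = 5.614 kJ/mol
Linear interpolation between T = 324.6 (H_out = 5.614) and T = 326.5 (H_out = 6.503) on hF = 5.86 gives T ≈ 325.1 K, at which ψ = 0.19.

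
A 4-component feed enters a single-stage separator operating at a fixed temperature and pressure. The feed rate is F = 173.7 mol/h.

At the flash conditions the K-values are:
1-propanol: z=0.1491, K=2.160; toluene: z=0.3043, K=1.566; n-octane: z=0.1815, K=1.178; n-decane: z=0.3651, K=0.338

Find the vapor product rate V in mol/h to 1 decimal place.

Rachford–Rice: g(V/F) = Σ zᵢ(Kᵢ−1)/(1+V/F(Kᵢ−1)) = 0.
Check two-phase: ΣzᵢKᵢ = 1.1358 > 1 and Σzᵢ/Kᵢ = 1.4976 > 1, so g(0) = 0.1358 > 0 and g(1) = -0.4976 < 0.
Newton–Raphson from V/F = 0.5:
  V/F = 0.5000: g = -0.08790, g' = -0.5019 → V/F = 0.3249
  V/F = 0.3249: g = -0.00628, g' = -0.4402 → V/F = 0.3106
Converged at V/F = 0.3106.
Then V = V/F·F = 0.3106·173.7 = 53.9 mol/h and L = F − V = 119.8 mol/h.

V = 53.9 mol/h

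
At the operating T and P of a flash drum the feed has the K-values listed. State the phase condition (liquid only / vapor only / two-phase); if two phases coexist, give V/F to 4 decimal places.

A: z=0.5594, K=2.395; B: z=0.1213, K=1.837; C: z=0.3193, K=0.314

ΣzᵢKᵢ = 1.6629; Σzᵢ/Kᵢ = 1.3165.
Both exceed 1, so a two-phase solution exists.
Material balance + equilibrium reduce to Σ zᵢ(Kᵢ−1)/(1+ψ(Kᵢ−1)) = 0.
Newton–Raphson from ψ = 0.58:
  ψ = 0.5800: g = 0.13592, g' = -0.7856 → ψ = 0.7530
  ψ = 0.7530: g = -0.01024, g' = -0.9339 → ψ = 0.7421
  ψ = 0.7421: g = -0.00008, g' = -0.9186 → ψ = 0.7420
Converged at ψ = 0.7420.

two-phase, V/F = 0.7420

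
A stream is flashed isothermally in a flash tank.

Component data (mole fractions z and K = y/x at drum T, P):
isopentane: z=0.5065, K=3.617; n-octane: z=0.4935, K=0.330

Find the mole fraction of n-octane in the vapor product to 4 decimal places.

y_n-octane = 0.2627

Let β = V/F and solve Σ zᵢ(Kᵢ−1)/(1+β(Kᵢ−1)) = 0.
Feasibility: ΣzᵢKᵢ = 1.9949, Σzᵢ/Kᵢ = 1.6355 — both > 1, two phases present.
Binary case is linear: z₁(K₁−1)(1+β(K₂−1)) + z₂(K₂−1)(1+β(K₁−1)) = 0
⇒ β = [z₁(K₁−1)+z₂(K₂−1)] / [−(K₁−1)(K₂−1)] = 0.99487/1.75339 = 0.5674
Compositions from xᵢ = zᵢ/(1+β(Kᵢ−1)), yᵢ = Kᵢxᵢ:
  isopentane: x = 0.2038, y = 0.7373
  n-octane: x = 0.7962, y = 0.2627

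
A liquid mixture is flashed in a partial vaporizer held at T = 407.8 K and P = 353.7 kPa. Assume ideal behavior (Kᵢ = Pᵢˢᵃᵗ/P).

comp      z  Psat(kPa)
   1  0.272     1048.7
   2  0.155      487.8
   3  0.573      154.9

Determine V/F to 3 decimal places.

V/F = 0.302

Raoult's law: Kᵢ = Pᵢˢᵃᵗ/P = Pᵢˢᵃᵗ/353.7.
  K_1 = 1048.7/353.7 = 2.96494, K_2 = 487.8/353.7 = 1.37913, K_3 = 154.9/353.7 = 0.43794
Rachford–Rice: g(V/F) = Σ zᵢ(Kᵢ−1)/(1+V/F(Kᵢ−1)) = 0.
g(0) = ΣzᵢKᵢ − 1 = 0.271 and g(1) = 1 − Σzᵢ/Kᵢ = -0.513, so a root lies in (0, 1).
Newton–Raphson from V/F = 0.5:
  V/F = 0.500: g = -0.1289, g' = -0.633 → V/F = 0.296
  V/F = 0.296: g = 0.0042, g' = -0.698 → V/F = 0.302
Converged at V/F = 0.302.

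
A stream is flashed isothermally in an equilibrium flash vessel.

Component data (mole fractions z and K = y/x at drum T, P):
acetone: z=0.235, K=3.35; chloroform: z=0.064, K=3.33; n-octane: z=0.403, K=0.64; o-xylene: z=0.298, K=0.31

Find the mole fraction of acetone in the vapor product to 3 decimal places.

y_acetone = 0.469

Newton iteration, β⁰ = 0.5:
  β = 0.500: g = -0.1681, g' = -0.757 → β = 0.278
  β = 0.278: g = 0.0089, g' = -0.885 → β = 0.288
Converged at β = 0.288.
Compositions from xᵢ = zᵢ/(1+β(Kᵢ−1)), yᵢ = Kᵢxᵢ:
  acetone: x = 0.140, y = 0.469
  chloroform: x = 0.038, y = 0.128
  n-octane: x = 0.450, y = 0.288
  o-xylene: x = 0.372, y = 0.115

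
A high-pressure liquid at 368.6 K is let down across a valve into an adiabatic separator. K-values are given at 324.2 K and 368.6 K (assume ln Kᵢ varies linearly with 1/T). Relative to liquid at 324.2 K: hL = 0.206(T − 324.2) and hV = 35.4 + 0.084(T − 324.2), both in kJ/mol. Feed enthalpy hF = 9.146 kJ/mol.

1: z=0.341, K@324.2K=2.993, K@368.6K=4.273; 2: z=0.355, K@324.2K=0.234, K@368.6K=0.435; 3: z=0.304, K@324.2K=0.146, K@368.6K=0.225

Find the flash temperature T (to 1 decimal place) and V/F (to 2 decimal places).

T = 339.9 K, V/F = 0.18

Adiabatic flash: solve Rachford–Rice at each trial T, then check hF = ψ·hV(T) + (1−ψ)·hL(T).
  T = 324.2 K: K = (2.993, 0.234, 0.146), RR gives ψ = 0.092, H_out = 3.257 kJ/mol
  T = 368.6 K: K = (4.273, 0.435, 0.225), RR gives ψ = 0.311, H_out = 18.457 kJ/mol
  T = 346.4 K: K = (3.617, 0.325, 0.184), RR gives ψ = 0.208, H_out = 11.383 kJ/mol
  T = 335.3 K: K = (3.301, 0.277, 0.164), RR gives ψ = 0.153, H_out = 7.510 kJ/mol
  T = 340.9 K: K = (3.459, 0.301, 0.174), RR gives ψ = 0.182, H_out = 9.502 kJ/mol
  T = 338.1 K: K = (3.380, 0.289, 0.169), RR gives ψ = 0.168, H_out = 8.517 kJ/mol
  T = 339.5 K: K = (3.419, 0.295, 0.172), RR gives ψ = 0.175, H_out = 9.012 kJ/mol
Linear interpolation between T = 339.5 (H_out = 9.012) and T = 340.9 (H_out = 9.502) on hF = 9.146 gives T ≈ 339.9 K, at which ψ = 0.18.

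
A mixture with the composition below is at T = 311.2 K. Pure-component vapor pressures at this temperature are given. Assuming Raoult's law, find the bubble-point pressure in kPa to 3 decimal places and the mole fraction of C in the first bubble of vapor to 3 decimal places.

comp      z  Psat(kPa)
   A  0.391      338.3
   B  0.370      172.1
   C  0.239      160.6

At the bubble point ψ → 0, so ΣzᵢKᵢ = 1 with Kᵢ = Pᵢˢᵃᵗ/P ⇒ P = ΣzᵢPᵢˢᵃᵗ.
P = 0.391·338.3 + 0.370·172.1 + 0.239·160.6 = 234.336 kPa
yᵢ = zᵢPᵢˢᵃᵗ/P ⇒ y_C = 0.239·160.6/234.336 = 0.164

Pbub = 234.336 kPa, y_C = 0.164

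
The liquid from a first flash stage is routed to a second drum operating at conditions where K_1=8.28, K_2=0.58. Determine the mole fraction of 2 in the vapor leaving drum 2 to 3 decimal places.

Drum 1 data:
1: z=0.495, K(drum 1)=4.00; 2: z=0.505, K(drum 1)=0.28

y_2 (drum 2) = 0.548

Drum 1:
Material balance + equilibrium reduce to Σ zᵢ(Kᵢ−1)/(1+ψ₁(Kᵢ−1)) = 0.
Check two-phase: ΣzᵢKᵢ = 2.121 > 1 and Σzᵢ/Kᵢ = 1.927 > 1, so g(0) = 1.121 > 0 and g(1) = -0.927 < 0.
Binary case is linear: z₁(K₁−1)(1+ψ₁(K₂−1)) + z₂(K₂−1)(1+ψ₁(K₁−1)) = 0
⇒ ψ₁ = [z₁(K₁−1)+z₂(K₂−1)] / [−(K₁−1)(K₂−1)] = 1.1214/2.1600 = 0.519
Drum-1 compositions:
  1: x = 0.194, y = 0.774
  2: x = 0.806, y = 0.226
Drum-2 feed = drum-1 liquid: z₂ = (0.1935, 0.8065).
Drum 2:
Rachford–Rice: g(ψ₂) = Σ zᵢ(Kᵢ−1)/(1+ψ₂(Kᵢ−1)) = 0.
g(0) = ΣzᵢKᵢ − 1 = 1.070 and g(1) = 1 − Σzᵢ/Kᵢ = -0.414, so a root lies in (0, 1).
Binary case is linear: z₁(K₁−1)(1+ψ₂(K₂−1)) + z₂(K₂−1)(1+ψ₂(K₁−1)) = 0
⇒ ψ₂ = [z₁(K₁−1)+z₂(K₂−1)] / [−(K₁−1)(K₂−1)] = 1.0703/3.0576 = 0.350
  1: x = 0.055, y = 0.452
  2: x = 0.945, y = 0.548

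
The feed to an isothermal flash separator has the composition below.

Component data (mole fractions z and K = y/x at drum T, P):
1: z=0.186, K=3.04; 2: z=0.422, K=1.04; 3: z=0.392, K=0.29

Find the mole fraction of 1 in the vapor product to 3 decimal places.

y_1 = 0.437

Material balance + equilibrium reduce to Σ zᵢ(Kᵢ−1)/(1+V/F(Kᵢ−1)) = 0.
Feasibility: ΣzᵢKᵢ = 1.118, Σzᵢ/Kᵢ = 1.819 — both > 1, two phases present.
Newton–Raphson from V/F = 0.63:
  V/F = 0.630: g = -0.3211, g' = -0.796 → V/F = 0.227
  V/F = 0.227: g = -0.0554, g' = -0.643 → V/F = 0.140
  V/F = 0.140: g = 0.0026, g' = -0.712 → V/F = 0.144
Converged at V/F = 0.144.
Compositions from xᵢ = zᵢ/(1+V/F(Kᵢ−1)), yᵢ = Kᵢxᵢ:
  1: x = 0.144, y = 0.437
  2: x = 0.420, y = 0.436
  3: x = 0.437, y = 0.127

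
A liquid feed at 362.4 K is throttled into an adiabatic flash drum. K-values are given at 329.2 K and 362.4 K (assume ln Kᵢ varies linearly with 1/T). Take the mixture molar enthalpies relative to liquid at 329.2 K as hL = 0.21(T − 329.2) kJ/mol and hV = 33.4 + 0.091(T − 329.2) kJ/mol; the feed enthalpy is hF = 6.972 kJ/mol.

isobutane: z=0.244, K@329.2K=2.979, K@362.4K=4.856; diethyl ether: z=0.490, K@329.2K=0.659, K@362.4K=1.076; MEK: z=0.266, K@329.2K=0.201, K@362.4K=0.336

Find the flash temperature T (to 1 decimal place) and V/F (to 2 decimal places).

Adiabatic flash: solve Rachford–Rice at each trial T, then check hF = ψ·hV(T) + (1−ψ)·hL(T).
  T = 329.2 K: K = (2.979, 0.659, 0.201), RR gives ψ = 0.099, H_out = 3.308 kJ/mol
  T = 362.4 K: K = (4.856, 1.076, 0.336), RR gives ψ = 0.640, H_out = 25.805 kJ/mol
  T = 345.8 K: K = (3.848, 0.852, 0.263), RR gives ψ = 0.360, H_out = 14.789 kJ/mol
  T = 337.5 K: K = (3.397, 0.752, 0.231), RR gives ψ = 0.229, H_out = 9.172 kJ/mol
  T = 333.4 K: K = (3.186, 0.705, 0.216), RR gives ψ = 0.165, H_out = 6.325 kJ/mol
  T = 335.4 K: K = (3.288, 0.728, 0.223), RR gives ψ = 0.197, H_out = 7.723 kJ/mol
Linear interpolation between T = 333.4 (H_out = 6.325) and T = 335.4 (H_out = 7.723) on hF = 6.972 gives T ≈ 334.3 K, at which ψ = 0.18.

T = 334.3 K, V/F = 0.18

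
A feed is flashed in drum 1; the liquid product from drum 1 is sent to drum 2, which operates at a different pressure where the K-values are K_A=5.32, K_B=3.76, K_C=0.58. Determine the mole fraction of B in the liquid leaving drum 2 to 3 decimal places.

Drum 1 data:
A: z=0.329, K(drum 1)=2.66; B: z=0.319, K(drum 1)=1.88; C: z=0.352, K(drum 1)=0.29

Drum 1:
Let ψ₁ = V/F and solve Σ zᵢ(Kᵢ−1)/(1+ψ₁(Kᵢ−1)) = 0.
g(0) = ΣzᵢKᵢ − 1 = 0.577 and g(1) = 1 − Σzᵢ/Kᵢ = -0.507, so a root lies in (0, 1).
Newton–Raphson from ψ₁ = 0.5:
  ψ₁ = 0.500: g = 0.1059, g' = -0.816 → ψ₁ = 0.630
  ψ₁ = 0.630: g = -0.0044, g' = -0.899 → ψ₁ = 0.625
Converged at ψ₁ = 0.625.
Drum-1 compositions:
  A: x = 0.161, y = 0.430
  B: x = 0.206, y = 0.387
  C: x = 0.633, y = 0.183
Drum-2 feed = drum-1 liquid: z₂ = (0.1615, 0.2058, 0.6327).
Drum 2:
Let ψ₂ = V/F and solve Σ zᵢ(Kᵢ−1)/(1+ψ₂(Kᵢ−1)) = 0.
Check two-phase: ΣzᵢKᵢ = 2.000 > 1 and Σzᵢ/Kᵢ = 1.176 > 1, so g(0) = 1.000 > 0 and g(1) = -0.176 < 0.
Iterate (Newton) starting at ψ₂ = 0.64:
  ψ₂ = 0.640: g = 0.0272, g' = -0.626 → ψ₂ = 0.684
Converged at ψ₂ = 0.684.
  A: x = 0.041, y = 0.217
  B: x = 0.071, y = 0.268
  C: x = 0.888, y = 0.515

x_B (drum 2) = 0.071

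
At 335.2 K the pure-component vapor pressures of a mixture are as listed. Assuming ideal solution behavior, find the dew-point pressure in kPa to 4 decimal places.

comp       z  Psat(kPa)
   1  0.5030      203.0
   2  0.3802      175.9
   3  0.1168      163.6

At the dew point ψ → 1, so Σzᵢ/Kᵢ = 1 with Kᵢ = Pᵢˢᵃᵗ/P ⇒ 1/P = Σzᵢ/Pᵢˢᵃᵗ.
1/P = 0.5030/203.0 + 0.3802/175.9 + 0.1168/163.6 = 0.0053532 ⇒ P = 186.8033 kPa

Pdew = 186.8033 kPa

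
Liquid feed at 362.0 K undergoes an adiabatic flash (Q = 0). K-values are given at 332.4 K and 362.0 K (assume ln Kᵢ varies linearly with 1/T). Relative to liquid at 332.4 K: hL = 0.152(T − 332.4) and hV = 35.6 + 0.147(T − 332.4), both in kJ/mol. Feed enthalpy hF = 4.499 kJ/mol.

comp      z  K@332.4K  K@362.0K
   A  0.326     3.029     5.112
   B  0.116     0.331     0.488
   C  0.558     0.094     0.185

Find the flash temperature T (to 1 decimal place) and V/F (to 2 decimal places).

Adiabatic flash: solve Rachford–Rice at each trial T, then check hF = ψ·hV(T) + (1−ψ)·hL(T).
  T = 332.4 K: K = (3.029, 0.331, 0.094), RR gives ψ = 0.044, H_out = 1.582 kJ/mol
  T = 362.0 K: K = (5.112, 0.488, 0.185), RR gives ψ = 0.261, H_out = 13.759 kJ/mol
  T = 347.2 K: K = (3.979, 0.405, 0.134), RR gives ψ = 0.171, H_out = 8.310 kJ/mol
  T = 339.8 K: K = (3.482, 0.367, 0.113), RR gives ψ = 0.114, H_out = 5.192 kJ/mol
  T = 336.1 K: K = (3.250, 0.349, 0.103), RR gives ψ = 0.082, H_out = 3.464 kJ/mol
  T = 338.0 K: K = (3.368, 0.358, 0.108), RR gives ψ = 0.099, H_out = 4.368 kJ/mol
Linear interpolation between T = 338.0 (H_out = 4.368) and T = 339.8 (H_out = 5.192) on hF = 4.499 gives T ≈ 338.3 K, at which ψ = 0.10.

T = 338.3 K, V/F = 0.10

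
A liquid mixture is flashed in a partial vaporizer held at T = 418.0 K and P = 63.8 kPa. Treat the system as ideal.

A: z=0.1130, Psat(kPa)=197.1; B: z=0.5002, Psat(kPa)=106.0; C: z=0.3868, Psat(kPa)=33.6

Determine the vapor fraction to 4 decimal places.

Raoult's law: Kᵢ = Pᵢˢᵃᵗ/P = Pᵢˢᵃᵗ/63.8.
  K_A = 197.1/63.8 = 3.089342, K_B = 106.0/63.8 = 1.661442, K_C = 33.6/63.8 = 0.526646
Rachford–Rice: g(ψ) = Σ zᵢ(Kᵢ−1)/(1+ψ(Kᵢ−1)) = 0.
Check two-phase: ΣzᵢKᵢ = 1.3839 > 1 and Σzᵢ/Kᵢ = 1.0721 > 1, so g(0) = 0.3839 > 0 and g(1) = -0.0721 < 0.
Newton iteration, ψ⁰ = 0.5:
  ψ = 0.5000: g = 0.12423, g' = -0.3903 → ψ = 0.8183
  ψ = 0.8183: g = 0.00295, g' = -0.3902 → ψ = 0.8258
Converged at ψ = 0.8258.

ψ = 0.8258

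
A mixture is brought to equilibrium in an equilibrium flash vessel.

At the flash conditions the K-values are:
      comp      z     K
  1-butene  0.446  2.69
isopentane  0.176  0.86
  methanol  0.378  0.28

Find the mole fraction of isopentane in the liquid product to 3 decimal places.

Material balance + equilibrium reduce to Σ zᵢ(Kᵢ−1)/(1+V/F(Kᵢ−1)) = 0.
Feasibility: ΣzᵢKᵢ = 1.457, Σzᵢ/Kᵢ = 1.720 — both > 1, two phases present.
Iterate (Newton) starting at V/F = 0.5:
  V/F = 0.500: g = -0.0432, g' = -0.857 → V/F = 0.450
  V/F = 0.450: g = -0.0004, g' = -0.844 → V/F = 0.449
Converged at V/F = 0.449.
Compositions from xᵢ = zᵢ/(1+V/F(Kᵢ−1)), yᵢ = Kᵢxᵢ:
  1-butene: x = 0.254, y = 0.682
  isopentane: x = 0.188, y = 0.162
  methanol: x = 0.559, y = 0.156

x_isopentane = 0.188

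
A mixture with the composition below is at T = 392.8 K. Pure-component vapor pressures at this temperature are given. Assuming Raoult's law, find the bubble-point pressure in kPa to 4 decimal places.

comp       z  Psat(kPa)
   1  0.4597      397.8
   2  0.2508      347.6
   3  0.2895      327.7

At the bubble point ψ → 0, so ΣzᵢKᵢ = 1 with Kᵢ = Pᵢˢᵃᵗ/P ⇒ P = ΣzᵢPᵢˢᵃᵗ.
P = 0.4597·397.8 + 0.2508·347.6 + 0.2895·327.7 = 364.9159 kPa

Pbub = 364.9159 kPa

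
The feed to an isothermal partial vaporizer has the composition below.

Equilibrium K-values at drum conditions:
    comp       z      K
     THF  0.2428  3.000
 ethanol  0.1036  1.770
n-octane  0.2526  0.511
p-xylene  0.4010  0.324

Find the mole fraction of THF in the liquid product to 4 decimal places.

Rachford–Rice: g(β) = Σ zᵢ(Kᵢ−1)/(1+β(Kᵢ−1)) = 0.
Check two-phase: ΣzᵢKᵢ = 1.1708 > 1 and Σzᵢ/Kᵢ = 1.8714 > 1, so g(0) = 0.1708 > 0 and g(1) = -0.8714 < 0.
Newton iteration, β⁰ = 0.5:
  β = 0.5000: g = -0.27258, g' = -0.7988 → β = 0.1588
  β = 0.1588: g = 0.00207, g' = -0.9092 → β = 0.1610
Converged at β = 0.1610.
Compositions from xᵢ = zᵢ/(1+β(Kᵢ−1)), yᵢ = Kᵢxᵢ:
  THF: x = 0.1836, y = 0.5509
  ethanol: x = 0.0922, y = 0.1631
  n-octane: x = 0.2742, y = 0.1401
  p-xylene: x = 0.4500, y = 0.1458

x_THF = 0.1836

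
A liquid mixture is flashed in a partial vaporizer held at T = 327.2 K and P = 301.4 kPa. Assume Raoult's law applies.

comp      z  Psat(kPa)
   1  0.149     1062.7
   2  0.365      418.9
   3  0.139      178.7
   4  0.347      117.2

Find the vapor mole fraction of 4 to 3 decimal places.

Raoult's law: Kᵢ = Pᵢˢᵃᵗ/P = Pᵢˢᵃᵗ/301.4.
  K_1 = 1062.7/301.4 = 3.52588, K_2 = 418.9/301.4 = 1.38985, K_3 = 178.7/301.4 = 0.59290, K_4 = 117.2/301.4 = 0.38885
Iterate (Newton) starting at ψ = 0.5:
  ψ = 0.500: g = -0.0910, g' = -0.530 → ψ = 0.328
  ψ = 0.328: g = 0.0014, g' = -0.561 → ψ = 0.331
Converged at ψ = 0.331.
Compositions from xᵢ = zᵢ/(1+ψ(Kᵢ−1)), yᵢ = Kᵢxᵢ:
  1: x = 0.081, y = 0.286
  2: x = 0.323, y = 0.449
  3: x = 0.161, y = 0.095
  4: x = 0.435, y = 0.169

y_4 = 0.169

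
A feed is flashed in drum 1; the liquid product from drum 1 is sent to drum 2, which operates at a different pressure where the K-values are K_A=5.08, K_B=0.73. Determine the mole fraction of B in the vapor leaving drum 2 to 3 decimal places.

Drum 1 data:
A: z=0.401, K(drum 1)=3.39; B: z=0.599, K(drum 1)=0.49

Drum 1:
Rachford–Rice: g(ψ₁) = Σ zᵢ(Kᵢ−1)/(1+ψ₁(Kᵢ−1)) = 0.
Feasibility: ΣzᵢKᵢ = 1.653, Σzᵢ/Kᵢ = 1.341 — both > 1, two phases present.
Binary case is linear: z₁(K₁−1)(1+ψ₁(K₂−1)) + z₂(K₂−1)(1+ψ₁(K₁−1)) = 0
⇒ ψ₁ = [z₁(K₁−1)+z₂(K₂−1)] / [−(K₁−1)(K₂−1)] = 0.6529/1.2189 = 0.536
Drum-1 compositions:
  A: x = 0.176, y = 0.596
  B: x = 0.824, y = 0.404
Drum-2 feed = drum-1 liquid: z₂ = (0.1759, 0.8241).
Drum 2:
Rachford–Rice: g(ψ₂) = Σ zᵢ(Kᵢ−1)/(1+ψ₂(Kᵢ−1)) = 0.
g(0) = ΣzᵢKᵢ − 1 = 0.495 and g(1) = 1 − Σzᵢ/Kᵢ = -0.164, so a root lies in (0, 1).
Binary case is linear: z₁(K₁−1)(1+ψ₂(K₂−1)) + z₂(K₂−1)(1+ψ₂(K₁−1)) = 0
⇒ ψ₂ = [z₁(K₁−1)+z₂(K₂−1)] / [−(K₁−1)(K₂−1)] = 0.4950/1.1016 = 0.449
  A: x = 0.062, y = 0.315
  B: x = 0.938, y = 0.685

y_B (drum 2) = 0.685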